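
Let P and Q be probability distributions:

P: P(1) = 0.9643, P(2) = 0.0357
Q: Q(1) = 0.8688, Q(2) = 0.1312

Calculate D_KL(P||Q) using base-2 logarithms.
0.0781 bits

D_KL(P||Q) = Σ P(x) log₂(P(x)/Q(x))

Computing term by term:
  P(1)·log₂(P(1)/Q(1)) = 0.9643·log₂(0.9643/0.8688) = 0.14509
  P(2)·log₂(P(2)/Q(2)) = 0.0357·log₂(0.0357/0.1312) = -0.06704

D_KL(P||Q) = 0.14509 - 0.06704 = 0.07805 ≈ 0.0781 bits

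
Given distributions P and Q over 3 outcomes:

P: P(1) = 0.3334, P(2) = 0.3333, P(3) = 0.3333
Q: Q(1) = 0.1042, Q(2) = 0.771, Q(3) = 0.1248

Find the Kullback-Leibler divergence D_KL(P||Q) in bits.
0.6285 bits

D_KL(P||Q) = Σ P(x) log₂(P(x)/Q(x))

Computing term by term:
  P(1)·log₂(P(1)/Q(1)) = 0.3334·log₂(0.3334/0.1042) = 0.55941
  P(2)·log₂(P(2)/Q(2)) = 0.3333·log₂(0.3333/0.771) = -0.40326
  P(3)·log₂(P(3)/Q(3)) = 0.3333·log₂(0.3333/0.1248) = 0.47235

D_KL(P||Q) = 0.55941 - 0.40326 + 0.47235 = 0.62850 ≈ 0.6285 bits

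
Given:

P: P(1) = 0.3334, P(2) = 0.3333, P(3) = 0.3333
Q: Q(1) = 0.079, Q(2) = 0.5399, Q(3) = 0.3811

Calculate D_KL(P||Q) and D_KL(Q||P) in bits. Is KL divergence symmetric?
D_KL(P||Q) = 0.3962 bits, D_KL(Q||P) = 0.2853 bits. No, KL divergence is not symmetric.

D_KL(P||Q) = Σ P(x) log₂(P(x)/Q(x))

Computing term by term:
  P(1)·log₂(P(1)/Q(1)) = 0.3334·log₂(0.3334/0.079) = 0.69258
  P(2)·log₂(P(2)/Q(2)) = 0.3333·log₂(0.3333/0.5399) = -0.23193
  P(3)·log₂(P(3)/Q(3)) = 0.3333·log₂(0.3333/0.3811) = -0.06444

D_KL(P||Q) = 0.69258 - 0.23193 - 0.06444 = 0.39621 ≈ 0.3962 bits

D_KL(Q||P) = Σ Q(x) log₂(Q(x)/P(x))

Computing term by term:
  Q(1)·log₂(Q(1)/P(1)) = 0.079·log₂(0.079/0.3334) = -0.16411
  Q(2)·log₂(Q(2)/P(2)) = 0.5399·log₂(0.5399/0.3333) = 0.37570
  Q(3)·log₂(Q(3)/P(3)) = 0.3811·log₂(0.3811/0.3333) = 0.07369

D_KL(Q||P) = -0.16411 + 0.37570 + 0.07369 = 0.28528 ≈ 0.2853 bits

These are NOT equal (difference: 0.1109 bits). KL divergence is asymmetric: D_KL(P||Q) ≠ D_KL(Q||P) in general.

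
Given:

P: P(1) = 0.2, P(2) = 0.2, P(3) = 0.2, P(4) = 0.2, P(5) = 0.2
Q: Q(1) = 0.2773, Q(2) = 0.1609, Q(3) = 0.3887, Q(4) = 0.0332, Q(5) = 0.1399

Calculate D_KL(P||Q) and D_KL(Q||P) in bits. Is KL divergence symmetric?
D_KL(P||Q) = 0.3980 bits, D_KL(Q||P) = 0.2947 bits. No, KL divergence is not symmetric.

D_KL(P||Q) = Σ P(x) log₂(P(x)/Q(x))

Computing term by term:
  P(1)·log₂(P(1)/Q(1)) = 0.2·log₂(0.2/0.2773) = -0.09429
  P(2)·log₂(P(2)/Q(2)) = 0.2·log₂(0.2/0.1609) = 0.06277
  P(3)·log₂(P(3)/Q(3)) = 0.2·log₂(0.2/0.3887) = -0.19173
  P(4)·log₂(P(4)/Q(4)) = 0.2·log₂(0.2/0.0332) = 0.51815
  P(5)·log₂(P(5)/Q(5)) = 0.2·log₂(0.2/0.1399) = 0.10312

D_KL(P||Q) = -0.09429 + 0.06277 - 0.19173 + 0.51815 + 0.10312 = 0.39802 ≈ 0.3980 bits

D_KL(Q||P) = Σ Q(x) log₂(Q(x)/P(x))

Computing term by term:
  Q(1)·log₂(Q(1)/P(1)) = 0.2773·log₂(0.2773/0.2) = 0.13073
  Q(2)·log₂(Q(2)/P(2)) = 0.1609·log₂(0.1609/0.2) = -0.05050
  Q(3)·log₂(Q(3)/P(3)) = 0.3887·log₂(0.3887/0.2) = 0.37263
  Q(4)·log₂(Q(4)/P(4)) = 0.0332·log₂(0.0332/0.2) = -0.08601
  Q(5)·log₂(Q(5)/P(5)) = 0.1399·log₂(0.1399/0.2) = -0.07213

D_KL(Q||P) = 0.13073 - 0.05050 + 0.37263 - 0.08601 - 0.07213 = 0.29472 ≈ 0.2947 bits

These are NOT equal (difference: 0.1033 bits). KL divergence is asymmetric: D_KL(P||Q) ≠ D_KL(Q||P) in general.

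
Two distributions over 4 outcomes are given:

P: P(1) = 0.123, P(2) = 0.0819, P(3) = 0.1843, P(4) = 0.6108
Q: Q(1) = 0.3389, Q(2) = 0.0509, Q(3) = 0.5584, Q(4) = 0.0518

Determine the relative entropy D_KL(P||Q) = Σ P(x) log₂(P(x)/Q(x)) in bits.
1.7559 bits

D_KL(P||Q) = Σ P(x) log₂(P(x)/Q(x))

Computing term by term:
  P(1)·log₂(P(1)/Q(1)) = 0.123·log₂(0.123/0.3389) = -0.17985
  P(2)·log₂(P(2)/Q(2)) = 0.0819·log₂(0.0819/0.0509) = 0.05620
  P(3)·log₂(P(3)/Q(3)) = 0.1843·log₂(0.1843/0.5584) = -0.29474
  P(4)·log₂(P(4)/Q(4)) = 0.6108·log₂(0.6108/0.0518) = 2.17425

D_KL(P||Q) = -0.17985 + 0.05620 - 0.29474 + 2.17425 = 1.75586 ≈ 1.7559 bits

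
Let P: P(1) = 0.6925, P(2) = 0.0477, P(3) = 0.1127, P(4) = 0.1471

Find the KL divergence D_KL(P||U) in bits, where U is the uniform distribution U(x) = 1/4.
0.6618 bits

U(i) = 1/4 for all i

D_KL(P||U) = Σ P(x) log₂(P(x) / (1/4))
           = Σ P(x) log₂(P(x)) + log₂(4)
           = log₂(4) - H(P)

H(P) = -Σ P(x) log₂(P(x)):
  -P(1)·log₂(P(1)) = -(0.6925)·log₂(0.6925) = 0.36710
  -P(2)·log₂(P(2)) = -(0.0477)·log₂(0.0477) = 0.20940
  -P(3)·log₂(P(3)) = -(0.1127)·log₂(0.1127) = 0.35494
  -P(4)·log₂(P(4)) = -(0.1471)·log₂(0.1471) = 0.40675
H(P) = 0.36710 + 0.20940 + 0.35494 + 0.40675 = 1.33819 bits

log₂(4) = 2.00000 bits

D_KL(P||U) = 2.00000 - 1.33819 = 0.66181 ≈ 0.6618 bits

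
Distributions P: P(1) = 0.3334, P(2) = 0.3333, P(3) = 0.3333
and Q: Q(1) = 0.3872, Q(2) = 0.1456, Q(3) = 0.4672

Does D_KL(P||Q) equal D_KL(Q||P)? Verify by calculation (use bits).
D_KL(P||Q) = 0.1639 bits, D_KL(Q||P) = 0.1372 bits. No — D_KL(P||Q) ≠ D_KL(Q||P) for this pair.

D_KL(P||Q) = Σ P(x) log₂(P(x)/Q(x))

Computing term by term:
  P(1)·log₂(P(1)/Q(1)) = 0.3334·log₂(0.3334/0.3872) = -0.07196
  P(2)·log₂(P(2)/Q(2)) = 0.3333·log₂(0.3333/0.1456) = 0.39823
  P(3)·log₂(P(3)/Q(3)) = 0.3333·log₂(0.3333/0.4672) = -0.16239

D_KL(P||Q) = -0.07196 + 0.39823 - 0.16239 = 0.16388 ≈ 0.1639 bits

D_KL(Q||P) = Σ Q(x) log₂(Q(x)/P(x))

Computing term by term:
  Q(1)·log₂(Q(1)/P(1)) = 0.3872·log₂(0.3872/0.3334) = 0.08357
  Q(2)·log₂(Q(2)/P(2)) = 0.1456·log₂(0.1456/0.3333) = -0.17396
  Q(3)·log₂(Q(3)/P(3)) = 0.4672·log₂(0.4672/0.3333) = 0.22763

D_KL(Q||P) = 0.08357 - 0.17396 + 0.22763 = 0.13724 ≈ 0.1372 bits

These are NOT equal (difference: 0.0267 bits). KL divergence is asymmetric: D_KL(P||Q) ≠ D_KL(Q||P) in general.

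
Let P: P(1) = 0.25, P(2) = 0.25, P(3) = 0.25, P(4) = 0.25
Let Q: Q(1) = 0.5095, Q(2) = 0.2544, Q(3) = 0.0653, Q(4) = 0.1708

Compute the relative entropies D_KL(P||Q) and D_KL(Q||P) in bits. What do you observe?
D_KL(P||Q) = 0.3585 bits, D_KL(Q||P) = 0.3094 bits. The two directions give different values (D_KL(P||Q) exceeds D_KL(Q||P) by 0.0491 bits): KL divergence is asymmetric.

D_KL(P||Q) = Σ P(x) log₂(P(x)/Q(x))

Computing term by term:
  P(1)·log₂(P(1)/Q(1)) = 0.25·log₂(0.25/0.5095) = -0.25679
  P(2)·log₂(P(2)/Q(2)) = 0.25·log₂(0.25/0.2544) = -0.00629
  P(3)·log₂(P(3)/Q(3)) = 0.25·log₂(0.25/0.0653) = 0.48419
  P(4)·log₂(P(4)/Q(4)) = 0.25·log₂(0.25/0.1708) = 0.13741

D_KL(P||Q) = -0.25679 - 0.00629 + 0.48419 + 0.13741 = 0.35852 ≈ 0.3585 bits

D_KL(Q||P) = Σ Q(x) log₂(Q(x)/P(x))

Computing term by term:
  Q(1)·log₂(Q(1)/P(1)) = 0.5095·log₂(0.5095/0.25) = 0.52333
  Q(2)·log₂(Q(2)/P(2)) = 0.2544·log₂(0.2544/0.25) = 0.00640
  Q(3)·log₂(Q(3)/P(3)) = 0.0653·log₂(0.0653/0.25) = -0.12647
  Q(4)·log₂(Q(4)/P(4)) = 0.1708·log₂(0.1708/0.25) = -0.09388

D_KL(Q||P) = 0.52333 + 0.00640 - 0.12647 - 0.09388 = 0.30938 ≈ 0.3094 bits

These are NOT equal (difference: 0.0491 bits). KL divergence is asymmetric: D_KL(P||Q) ≠ D_KL(Q||P) in general.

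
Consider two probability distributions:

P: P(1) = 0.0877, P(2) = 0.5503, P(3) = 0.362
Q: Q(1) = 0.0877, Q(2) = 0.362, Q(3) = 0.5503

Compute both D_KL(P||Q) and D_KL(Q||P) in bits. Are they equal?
D_KL(P||Q) = 0.1138 bits, D_KL(Q||P) = 0.1138 bits. Yes, in this case they are equal (although KL divergence is not symmetric in general).

D_KL(P||Q) = Σ P(x) log₂(P(x)/Q(x))

Computing term by term:
  P(1)·log₂(P(1)/Q(1)) = 0.0877·log₂(0.0877/0.0877) = 0.00000
  P(2)·log₂(P(2)/Q(2)) = 0.5503·log₂(0.5503/0.362) = 0.33251
  P(3)·log₂(P(3)/Q(3)) = 0.362·log₂(0.362/0.5503) = -0.21873

D_KL(P||Q) = 0.00000 + 0.33251 - 0.21873 = 0.11378 ≈ 0.1138 bits

D_KL(Q||P) = Σ Q(x) log₂(Q(x)/P(x))

Computing term by term:
  Q(1)·log₂(Q(1)/P(1)) = 0.0877·log₂(0.0877/0.0877) = 0.00000
  Q(2)·log₂(Q(2)/P(2)) = 0.362·log₂(0.362/0.5503) = -0.21873
  Q(3)·log₂(Q(3)/P(3)) = 0.5503·log₂(0.5503/0.362) = 0.33251

D_KL(Q||P) = 0.00000 - 0.21873 + 0.33251 = 0.11378 ≈ 0.1138 bits

These ARE equal here. Q is P with outcomes relabeled (Q(2) = P(3), Q(3) = P(2)) by a relabeling that is its own inverse, so the two sums contain exactly the same terms in a different order. This is a special case — KL divergence is not symmetric in general: D_KL(P||Q) ≠ D_KL(Q||P) for most P, Q.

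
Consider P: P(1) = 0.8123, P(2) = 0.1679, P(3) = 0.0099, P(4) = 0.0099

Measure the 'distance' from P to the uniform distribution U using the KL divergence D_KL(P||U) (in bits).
1.1923 bits

U(i) = 1/4 for all i

D_KL(P||U) = Σ P(x) log₂(P(x) / (1/4))
           = Σ P(x) log₂(P(x)) + log₂(4)
           = log₂(4) - H(P)

H(P) = -Σ P(x) log₂(P(x)):
  -P(1)·log₂(P(1)) = -(0.8123)·log₂(0.8123) = 0.24362
  -P(2)·log₂(P(2)) = -(0.1679)·log₂(0.1679) = 0.43223
  -P(3)·log₂(P(3)) = -(0.0099)·log₂(0.0099) = 0.06592
  -P(4)·log₂(P(4)) = -(0.0099)·log₂(0.0099) = 0.06592
H(P) = 0.24362 + 0.43223 + 0.06592 + 0.06592 = 0.80769 bits

log₂(4) = 2.00000 bits

D_KL(P||U) = 2.00000 - 0.80769 = 1.19231 ≈ 1.1923 bits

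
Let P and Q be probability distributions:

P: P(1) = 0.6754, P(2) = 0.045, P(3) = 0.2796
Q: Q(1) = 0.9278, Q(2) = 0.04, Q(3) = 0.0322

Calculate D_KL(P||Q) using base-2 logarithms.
0.5701 bits

D_KL(P||Q) = Σ P(x) log₂(P(x)/Q(x))

Computing term by term:
  P(1)·log₂(P(1)/Q(1)) = 0.6754·log₂(0.6754/0.9278) = -0.30938
  P(2)·log₂(P(2)/Q(2)) = 0.045·log₂(0.045/0.04) = 0.00765
  P(3)·log₂(P(3)/Q(3)) = 0.2796·log₂(0.2796/0.0322) = 0.87186

D_KL(P||Q) = -0.30938 + 0.00765 + 0.87186 = 0.57013 ≈ 0.5701 bits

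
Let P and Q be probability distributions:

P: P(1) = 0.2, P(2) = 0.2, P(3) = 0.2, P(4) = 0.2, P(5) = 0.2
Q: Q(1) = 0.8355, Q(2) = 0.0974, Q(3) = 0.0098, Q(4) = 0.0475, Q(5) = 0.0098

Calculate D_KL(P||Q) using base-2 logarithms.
1.9503 bits

D_KL(P||Q) = Σ P(x) log₂(P(x)/Q(x))

Computing term by term:
  P(1)·log₂(P(1)/Q(1)) = 0.2·log₂(0.2/0.8355) = -0.41253
  P(2)·log₂(P(2)/Q(2)) = 0.2·log₂(0.2/0.0974) = 0.20760
  P(3)·log₂(P(3)/Q(3)) = 0.2·log₂(0.2/0.0098) = 0.87021
  P(4)·log₂(P(4)/Q(4)) = 0.2·log₂(0.2/0.0475) = 0.41480
  P(5)·log₂(P(5)/Q(5)) = 0.2·log₂(0.2/0.0098) = 0.87021

D_KL(P||Q) = -0.41253 + 0.20760 + 0.87021 + 0.41480 + 0.87021 = 1.95029 ≈ 1.9503 bits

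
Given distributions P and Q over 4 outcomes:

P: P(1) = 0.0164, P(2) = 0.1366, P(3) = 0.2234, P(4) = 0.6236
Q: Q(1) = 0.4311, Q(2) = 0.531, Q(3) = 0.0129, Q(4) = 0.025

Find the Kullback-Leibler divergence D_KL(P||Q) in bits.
3.4681 bits

D_KL(P||Q) = Σ P(x) log₂(P(x)/Q(x))

Computing term by term:
  P(1)·log₂(P(1)/Q(1)) = 0.0164·log₂(0.0164/0.4311) = -0.07735
  P(2)·log₂(P(2)/Q(2)) = 0.1366·log₂(0.1366/0.531) = -0.26757
  P(3)·log₂(P(3)/Q(3)) = 0.2234·log₂(0.2234/0.0129) = 0.91911
  P(4)·log₂(P(4)/Q(4)) = 0.6236·log₂(0.6236/0.025) = 2.89389

D_KL(P||Q) = -0.07735 - 0.26757 + 0.91911 + 2.89389 = 3.46808 ≈ 3.4681 bits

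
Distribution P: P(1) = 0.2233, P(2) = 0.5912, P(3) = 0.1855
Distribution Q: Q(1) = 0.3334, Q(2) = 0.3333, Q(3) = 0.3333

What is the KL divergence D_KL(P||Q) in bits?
0.2029 bits

D_KL(P||Q) = Σ P(x) log₂(P(x)/Q(x))

Computing term by term:
  P(1)·log₂(P(1)/Q(1)) = 0.2233·log₂(0.2233/0.3334) = -0.12913
  P(2)·log₂(P(2)/Q(2)) = 0.5912·log₂(0.5912/0.3333) = 0.48882
  P(3)·log₂(P(3)/Q(3)) = 0.1855·log₂(0.1855/0.3333) = -0.15682

D_KL(P||Q) = -0.12913 + 0.48882 - 0.15682 = 0.20287 ≈ 0.2029 bits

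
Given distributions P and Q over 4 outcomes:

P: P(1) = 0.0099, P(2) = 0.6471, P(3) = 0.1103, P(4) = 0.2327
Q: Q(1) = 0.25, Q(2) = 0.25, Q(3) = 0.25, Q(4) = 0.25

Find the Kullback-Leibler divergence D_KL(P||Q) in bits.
0.6875 bits

D_KL(P||Q) = Σ P(x) log₂(P(x)/Q(x))

Computing term by term:
  P(1)·log₂(P(1)/Q(1)) = 0.0099·log₂(0.0099/0.25) = -0.04612
  P(2)·log₂(P(2)/Q(2)) = 0.6471·log₂(0.6471/0.25) = 0.88786
  P(3)·log₂(P(3)/Q(3)) = 0.1103·log₂(0.1103/0.25) = -0.13021
  P(4)·log₂(P(4)/Q(4)) = 0.2327·log₂(0.2327/0.25) = -0.02407

D_KL(P||Q) = -0.04612 + 0.88786 - 0.13021 - 0.02407 = 0.68746 ≈ 0.6875 bits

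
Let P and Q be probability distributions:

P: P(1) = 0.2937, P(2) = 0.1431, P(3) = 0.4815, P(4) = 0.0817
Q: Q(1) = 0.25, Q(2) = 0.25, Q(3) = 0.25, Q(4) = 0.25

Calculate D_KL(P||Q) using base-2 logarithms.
0.2766 bits

D_KL(P||Q) = Σ P(x) log₂(P(x)/Q(x))

Computing term by term:
  P(1)·log₂(P(1)/Q(1)) = 0.2937·log₂(0.2937/0.25) = 0.06826
  P(2)·log₂(P(2)/Q(2)) = 0.1431·log₂(0.1431/0.25) = -0.11518
  P(3)·log₂(P(3)/Q(3)) = 0.4815·log₂(0.4815/0.25) = 0.45531
  P(4)·log₂(P(4)/Q(4)) = 0.0817·log₂(0.0817/0.25) = -0.13182

D_KL(P||Q) = 0.06826 - 0.11518 + 0.45531 - 0.13182 = 0.27657 ≈ 0.2766 bits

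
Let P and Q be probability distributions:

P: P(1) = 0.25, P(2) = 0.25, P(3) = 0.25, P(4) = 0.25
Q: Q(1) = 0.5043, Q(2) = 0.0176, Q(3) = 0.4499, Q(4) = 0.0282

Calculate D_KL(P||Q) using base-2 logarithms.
1.2791 bits

D_KL(P||Q) = Σ P(x) log₂(P(x)/Q(x))

Computing term by term:
  P(1)·log₂(P(1)/Q(1)) = 0.25·log₂(0.25/0.5043) = -0.25309
  P(2)·log₂(P(2)/Q(2)) = 0.25·log₂(0.25/0.0176) = 0.95707
  P(3)·log₂(P(3)/Q(3)) = 0.25·log₂(0.25/0.4499) = -0.21192
  P(4)·log₂(P(4)/Q(4)) = 0.25·log₂(0.25/0.0282) = 0.78704

D_KL(P||Q) = -0.25309 + 0.95707 - 0.21192 + 0.78704 = 1.27910 ≈ 1.2791 bits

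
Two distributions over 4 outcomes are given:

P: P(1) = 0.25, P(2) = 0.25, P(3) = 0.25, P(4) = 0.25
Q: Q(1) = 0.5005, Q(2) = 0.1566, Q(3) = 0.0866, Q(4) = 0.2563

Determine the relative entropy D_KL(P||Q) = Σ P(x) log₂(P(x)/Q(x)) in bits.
0.2917 bits

D_KL(P||Q) = Σ P(x) log₂(P(x)/Q(x))

Computing term by term:
  P(1)·log₂(P(1)/Q(1)) = 0.25·log₂(0.25/0.5005) = -0.25036
  P(2)·log₂(P(2)/Q(2)) = 0.25·log₂(0.25/0.1566) = 0.16871
  P(3)·log₂(P(3)/Q(3)) = 0.25·log₂(0.25/0.0866) = 0.38237
  P(4)·log₂(P(4)/Q(4)) = 0.25·log₂(0.25/0.2563) = -0.00898

D_KL(P||Q) = -0.25036 + 0.16871 + 0.38237 - 0.00898 = 0.29174 ≈ 0.2917 bits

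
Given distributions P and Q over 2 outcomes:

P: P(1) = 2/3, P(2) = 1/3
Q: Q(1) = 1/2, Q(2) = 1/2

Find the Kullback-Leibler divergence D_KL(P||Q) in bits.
0.0817 bits

D_KL(P||Q) = Σ P(x) log₂(P(x)/Q(x))

Computing term by term:
  P(1)·log₂(P(1)/Q(1)) = (2/3)·log₂((2/3)/(1/2)) = 0.27669
  P(2)·log₂(P(2)/Q(2)) = (1/3)·log₂((1/3)/(1/2)) = -0.19499

D_KL(P||Q) = 0.27669 - 0.19499 = 0.08170 ≈ 0.0817 bits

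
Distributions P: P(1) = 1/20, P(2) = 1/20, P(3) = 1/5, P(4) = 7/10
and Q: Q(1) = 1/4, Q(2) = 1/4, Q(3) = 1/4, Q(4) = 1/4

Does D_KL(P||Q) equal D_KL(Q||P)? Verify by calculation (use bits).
D_KL(P||Q) = 0.7432 bits, D_KL(Q||P) = 0.8701 bits. No — D_KL(P||Q) ≠ D_KL(Q||P) for this pair.

D_KL(P||Q) = Σ P(x) log₂(P(x)/Q(x))

Computing term by term:
  P(1)·log₂(P(1)/Q(1)) = (1/20)·log₂((1/20)/(1/4)) = -0.11610
  P(2)·log₂(P(2)/Q(2)) = (1/20)·log₂((1/20)/(1/4)) = -0.11610
  P(3)·log₂(P(3)/Q(3)) = (1/5)·log₂((1/5)/(1/4)) = -0.06439
  P(4)·log₂(P(4)/Q(4)) = (7/10)·log₂((7/10)/(1/4)) = 1.03980

D_KL(P||Q) = -0.11610 - 0.11610 - 0.06439 + 1.03980 = 0.74321 ≈ 0.7432 bits

D_KL(Q||P) = Σ Q(x) log₂(Q(x)/P(x))

Computing term by term:
  Q(1)·log₂(Q(1)/P(1)) = (1/4)·log₂((1/4)/(1/20)) = 0.58048
  Q(2)·log₂(Q(2)/P(2)) = (1/4)·log₂((1/4)/(1/20)) = 0.58048
  Q(3)·log₂(Q(3)/P(3)) = (1/4)·log₂((1/4)/(1/5)) = 0.08048
  Q(4)·log₂(Q(4)/P(4)) = (1/4)·log₂((1/4)/(7/10)) = -0.37136

D_KL(Q||P) = 0.58048 + 0.58048 + 0.08048 - 0.37136 = 0.87008 ≈ 0.8701 bits

These are NOT equal (difference: 0.1269 bits). KL divergence is asymmetric: D_KL(P||Q) ≠ D_KL(Q||P) in general.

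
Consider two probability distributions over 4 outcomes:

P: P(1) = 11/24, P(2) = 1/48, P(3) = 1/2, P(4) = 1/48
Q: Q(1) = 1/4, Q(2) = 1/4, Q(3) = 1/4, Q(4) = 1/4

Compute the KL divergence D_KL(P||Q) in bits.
0.7514 bits

D_KL(P||Q) = Σ P(x) log₂(P(x)/Q(x))

Computing term by term:
  P(1)·log₂(P(1)/Q(1)) = (11/24)·log₂((11/24)/(1/4)) = 0.40080
  P(2)·log₂(P(2)/Q(2)) = (1/48)·log₂((1/48)/(1/4)) = -0.07469
  P(3)·log₂(P(3)/Q(3)) = (1/2)·log₂((1/2)/(1/4)) = 0.50000
  P(4)·log₂(P(4)/Q(4)) = (1/48)·log₂((1/48)/(1/4)) = -0.07469

D_KL(P||Q) = 0.40080 - 0.07469 + 0.50000 - 0.07469 = 0.75142 ≈ 0.7514 bits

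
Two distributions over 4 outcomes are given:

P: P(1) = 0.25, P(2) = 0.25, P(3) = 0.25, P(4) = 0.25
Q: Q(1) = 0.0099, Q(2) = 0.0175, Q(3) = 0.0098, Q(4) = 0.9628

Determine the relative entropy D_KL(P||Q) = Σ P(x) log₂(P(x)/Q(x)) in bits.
2.8056 bits

D_KL(P||Q) = Σ P(x) log₂(P(x)/Q(x))

Computing term by term:
  P(1)·log₂(P(1)/Q(1)) = 0.25·log₂(0.25/0.0099) = 1.16459
  P(2)·log₂(P(2)/Q(2)) = 0.25·log₂(0.25/0.0175) = 0.95913
  P(3)·log₂(P(3)/Q(3)) = 0.25·log₂(0.25/0.0098) = 1.16825
  P(4)·log₂(P(4)/Q(4)) = 0.25·log₂(0.25/0.9628) = -0.48633

D_KL(P||Q) = 1.16459 + 0.95913 + 1.16825 - 0.48633 = 2.80564 ≈ 2.8056 bits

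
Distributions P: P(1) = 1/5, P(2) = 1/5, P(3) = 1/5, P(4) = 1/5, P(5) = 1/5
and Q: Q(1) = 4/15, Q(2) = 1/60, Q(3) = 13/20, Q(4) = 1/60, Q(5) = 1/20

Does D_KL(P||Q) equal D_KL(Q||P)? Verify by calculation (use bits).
D_KL(P||Q) = 1.4109 bits, D_KL(Q||P) = 0.9965 bits. No — D_KL(P||Q) ≠ D_KL(Q||P) for this pair.

D_KL(P||Q) = Σ P(x) log₂(P(x)/Q(x))

Computing term by term:
  P(1)·log₂(P(1)/Q(1)) = (1/5)·log₂((1/5)/(4/15)) = -0.08301
  P(2)·log₂(P(2)/Q(2)) = (1/5)·log₂((1/5)/(1/60)) = 0.71699
  P(3)·log₂(P(3)/Q(3)) = (1/5)·log₂((1/5)/(13/20)) = -0.34009
  P(4)·log₂(P(4)/Q(4)) = (1/5)·log₂((1/5)/(1/60)) = 0.71699
  P(5)·log₂(P(5)/Q(5)) = (1/5)·log₂((1/5)/(1/20)) = 0.40000

D_KL(P||Q) = -0.08301 + 0.71699 - 0.34009 + 0.71699 + 0.40000 = 1.41088 ≈ 1.4109 bits

D_KL(Q||P) = Σ Q(x) log₂(Q(x)/P(x))

Computing term by term:
  Q(1)·log₂(Q(1)/P(1)) = (4/15)·log₂((4/15)/(1/5)) = 0.11068
  Q(2)·log₂(Q(2)/P(2)) = (1/60)·log₂((1/60)/(1/5)) = -0.05975
  Q(3)·log₂(Q(3)/P(3)) = (13/20)·log₂((13/20)/(1/5)) = 1.10529
  Q(4)·log₂(Q(4)/P(4)) = (1/60)·log₂((1/60)/(1/5)) = -0.05975
  Q(5)·log₂(Q(5)/P(5)) = (1/20)·log₂((1/20)/(1/5)) = -0.10000

D_KL(Q||P) = 0.11068 - 0.05975 + 1.10529 - 0.05975 - 0.10000 = 0.99647 ≈ 0.9965 bits

These are NOT equal (difference: 0.4144 bits). KL divergence is asymmetric: D_KL(P||Q) ≠ D_KL(Q||P) in general.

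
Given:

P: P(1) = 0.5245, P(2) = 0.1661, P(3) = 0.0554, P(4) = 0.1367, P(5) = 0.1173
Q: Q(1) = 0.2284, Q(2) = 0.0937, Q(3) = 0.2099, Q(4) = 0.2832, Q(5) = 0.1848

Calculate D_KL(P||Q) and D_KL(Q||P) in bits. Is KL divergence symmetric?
D_KL(P||Q) = 0.4392 bits, D_KL(Q||P) = 0.4708 bits. No, KL divergence is not symmetric.

D_KL(P||Q) = Σ P(x) log₂(P(x)/Q(x))

Computing term by term:
  P(1)·log₂(P(1)/Q(1)) = 0.5245·log₂(0.5245/0.2284) = 0.62907
  P(2)·log₂(P(2)/Q(2)) = 0.1661·log₂(0.1661/0.0937) = 0.13719
  P(3)·log₂(P(3)/Q(3)) = 0.0554·log₂(0.0554/0.2099) = -0.10646
  P(4)·log₂(P(4)/Q(4)) = 0.1367·log₂(0.1367/0.2832) = -0.14365
  P(5)·log₂(P(5)/Q(5)) = 0.1173·log₂(0.1173/0.1848) = -0.07692

D_KL(P||Q) = 0.62907 + 0.13719 - 0.10646 - 0.14365 - 0.07692 = 0.43923 ≈ 0.4392 bits

D_KL(Q||P) = Σ Q(x) log₂(Q(x)/P(x))

Computing term by term:
  Q(1)·log₂(Q(1)/P(1)) = 0.2284·log₂(0.2284/0.5245) = -0.27394
  Q(2)·log₂(Q(2)/P(2)) = 0.0937·log₂(0.0937/0.1661) = -0.07739
  Q(3)·log₂(Q(3)/P(3)) = 0.2099·log₂(0.2099/0.0554) = 0.40337
  Q(4)·log₂(Q(4)/P(4)) = 0.2832·log₂(0.2832/0.1367) = 0.29759
  Q(5)·log₂(Q(5)/P(5)) = 0.1848·log₂(0.1848/0.1173) = 0.12118

D_KL(Q||P) = -0.27394 - 0.07739 + 0.40337 + 0.29759 + 0.12118 = 0.47081 ≈ 0.4708 bits

These are NOT equal (difference: 0.0316 bits). KL divergence is asymmetric: D_KL(P||Q) ≠ D_KL(Q||P) in general.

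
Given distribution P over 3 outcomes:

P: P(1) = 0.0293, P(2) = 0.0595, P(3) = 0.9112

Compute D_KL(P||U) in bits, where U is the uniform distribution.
1.0713 bits

U(i) = 1/3 for all i

D_KL(P||U) = Σ P(x) log₂(P(x) / (1/3))
           = Σ P(x) log₂(P(x)) + log₂(3)
           = log₂(3) - H(P)

H(P) = -Σ P(x) log₂(P(x)):
  -P(1)·log₂(P(1)) = -(0.0293)·log₂(0.0293) = 0.14922
  -P(2)·log₂(P(2)) = -(0.0595)·log₂(0.0595) = 0.24222
  -P(3)·log₂(P(3)) = -(0.9112)·log₂(0.9112) = 0.12225
H(P) = 0.14922 + 0.24222 + 0.12225 = 0.51369 bits

log₂(3) = 1.58496 bits

D_KL(P||U) = 1.58496 - 0.51369 = 1.07127 ≈ 1.0713 bits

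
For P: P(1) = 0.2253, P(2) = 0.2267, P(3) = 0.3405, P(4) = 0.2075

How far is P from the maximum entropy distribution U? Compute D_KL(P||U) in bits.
0.0302 bits

U(i) = 1/4 for all i

D_KL(P||U) = Σ P(x) log₂(P(x) / (1/4))
           = Σ P(x) log₂(P(x)) + log₂(4)
           = log₂(4) - H(P)

H(P) = -Σ P(x) log₂(P(x)):
  -P(1)·log₂(P(1)) = -(0.2253)·log₂(0.2253) = 0.48441
  -P(2)·log₂(P(2)) = -(0.2267)·log₂(0.2267) = 0.48540
  -P(3)·log₂(P(3)) = -(0.3405)·log₂(0.3405) = 0.52923
  -P(4)·log₂(P(4)) = -(0.2075)·log₂(0.2075) = 0.47078
H(P) = 0.48441 + 0.48540 + 0.52923 + 0.47078 = 1.96982 bits

log₂(4) = 2.00000 bits

D_KL(P||U) = 2.00000 - 1.96982 = 0.03018 ≈ 0.0302 bits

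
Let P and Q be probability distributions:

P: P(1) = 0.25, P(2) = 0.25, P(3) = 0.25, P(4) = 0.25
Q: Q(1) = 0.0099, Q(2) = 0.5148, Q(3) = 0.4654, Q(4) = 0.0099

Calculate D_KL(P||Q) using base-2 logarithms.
1.8445 bits

D_KL(P||Q) = Σ P(x) log₂(P(x)/Q(x))

Computing term by term:
  P(1)·log₂(P(1)/Q(1)) = 0.25·log₂(0.25/0.0099) = 1.16459
  P(2)·log₂(P(2)/Q(2)) = 0.25·log₂(0.25/0.5148) = -0.26052
  P(3)·log₂(P(3)/Q(3)) = 0.25·log₂(0.25/0.4654) = -0.22414
  P(4)·log₂(P(4)/Q(4)) = 0.25·log₂(0.25/0.0099) = 1.16459

D_KL(P||Q) = 1.16459 - 0.26052 - 0.22414 + 1.16459 = 1.84452 ≈ 1.8445 bits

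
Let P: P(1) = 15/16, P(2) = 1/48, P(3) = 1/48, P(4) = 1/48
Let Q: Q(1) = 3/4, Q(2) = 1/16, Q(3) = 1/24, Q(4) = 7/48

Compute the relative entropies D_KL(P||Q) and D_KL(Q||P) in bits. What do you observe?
D_KL(P||Q) = 0.1895 bits, D_KL(Q||P) = 0.3087 bits. The two directions give different values (D_KL(Q||P) exceeds D_KL(P||Q) by 0.1192 bits): KL divergence is asymmetric.

D_KL(P||Q) = Σ P(x) log₂(P(x)/Q(x))

Computing term by term:
  P(1)·log₂(P(1)/Q(1)) = (15/16)·log₂((15/16)/(3/4)) = 0.30181
  P(2)·log₂(P(2)/Q(2)) = (1/48)·log₂((1/48)/(1/16)) = -0.03302
  P(3)·log₂(P(3)/Q(3)) = (1/48)·log₂((1/48)/(1/24)) = -0.02083
  P(4)·log₂(P(4)/Q(4)) = (1/48)·log₂((1/48)/(7/48)) = -0.05849

D_KL(P||Q) = 0.30181 - 0.03302 - 0.02083 - 0.05849 = 0.18947 ≈ 0.1895 bits

D_KL(Q||P) = Σ Q(x) log₂(Q(x)/P(x))

Computing term by term:
  Q(1)·log₂(Q(1)/P(1)) = (3/4)·log₂((3/4)/(15/16)) = -0.24145
  Q(2)·log₂(Q(2)/P(2)) = (1/16)·log₂((1/16)/(1/48)) = 0.09906
  Q(3)·log₂(Q(3)/P(3)) = (1/24)·log₂((1/24)/(1/48)) = 0.04167
  Q(4)·log₂(Q(4)/P(4)) = (7/48)·log₂((7/48)/(1/48)) = 0.40941

D_KL(Q||P) = -0.24145 + 0.09906 + 0.04167 + 0.40941 = 0.30869 ≈ 0.3087 bits

These are NOT equal (difference: 0.1192 bits). KL divergence is asymmetric: D_KL(P||Q) ≠ D_KL(Q||P) in general.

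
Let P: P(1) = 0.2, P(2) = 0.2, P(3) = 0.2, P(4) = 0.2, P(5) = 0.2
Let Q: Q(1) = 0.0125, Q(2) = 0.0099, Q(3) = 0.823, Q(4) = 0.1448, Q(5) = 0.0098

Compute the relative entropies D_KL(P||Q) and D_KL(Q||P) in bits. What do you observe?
D_KL(P||Q) = 2.2225 bits, D_KL(Q||P) = 1.4766 bits. The two directions give different values (D_KL(P||Q) exceeds D_KL(Q||P) by 0.7459 bits): KL divergence is asymmetric.

D_KL(P||Q) = Σ P(x) log₂(P(x)/Q(x))

Computing term by term:
  P(1)·log₂(P(1)/Q(1)) = 0.2·log₂(0.2/0.0125) = 0.80000
  P(2)·log₂(P(2)/Q(2)) = 0.2·log₂(0.2/0.0099) = 0.86729
  P(3)·log₂(P(3)/Q(3)) = 0.2·log₂(0.2/0.823) = -0.40818
  P(4)·log₂(P(4)/Q(4)) = 0.2·log₂(0.2/0.1448) = 0.09319
  P(5)·log₂(P(5)/Q(5)) = 0.2·log₂(0.2/0.0098) = 0.87021

D_KL(P||Q) = 0.80000 + 0.86729 - 0.40818 + 0.09319 + 0.87021 = 2.22251 ≈ 2.2225 bits

D_KL(Q||P) = Σ Q(x) log₂(Q(x)/P(x))

Computing term by term:
  Q(1)·log₂(Q(1)/P(1)) = 0.0125·log₂(0.0125/0.2) = -0.05000
  Q(2)·log₂(Q(2)/P(2)) = 0.0099·log₂(0.0099/0.2) = -0.04293
  Q(3)·log₂(Q(3)/P(3)) = 0.823·log₂(0.823/0.2) = 1.67965
  Q(4)·log₂(Q(4)/P(4)) = 0.1448·log₂(0.1448/0.2) = -0.06747
  Q(5)·log₂(Q(5)/P(5)) = 0.0098·log₂(0.0098/0.2) = -0.04264

D_KL(Q||P) = -0.05000 - 0.04293 + 1.67965 - 0.06747 - 0.04264 = 1.47661 ≈ 1.4766 bits

These are NOT equal (difference: 0.7459 bits). KL divergence is asymmetric: D_KL(P||Q) ≠ D_KL(Q||P) in general.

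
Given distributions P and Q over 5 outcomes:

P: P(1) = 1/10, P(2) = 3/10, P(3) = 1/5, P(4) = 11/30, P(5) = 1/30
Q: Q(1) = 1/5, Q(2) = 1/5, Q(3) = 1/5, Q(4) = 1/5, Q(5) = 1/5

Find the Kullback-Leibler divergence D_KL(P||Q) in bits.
0.3100 bits

D_KL(P||Q) = Σ P(x) log₂(P(x)/Q(x))

Computing term by term:
  P(1)·log₂(P(1)/Q(1)) = (1/10)·log₂((1/10)/(1/5)) = -0.10000
  P(2)·log₂(P(2)/Q(2)) = (3/10)·log₂((3/10)/(1/5)) = 0.17549
  P(3)·log₂(P(3)/Q(3)) = (1/5)·log₂((1/5)/(1/5)) = 0.00000
  P(4)·log₂(P(4)/Q(4)) = (11/30)·log₂((11/30)/(1/5)) = 0.32064
  P(5)·log₂(P(5)/Q(5)) = (1/30)·log₂((1/30)/(1/5)) = -0.08617

D_KL(P||Q) = -0.10000 + 0.17549 + 0.00000 + 0.32064 - 0.08617 = 0.30996 ≈ 0.3100 bits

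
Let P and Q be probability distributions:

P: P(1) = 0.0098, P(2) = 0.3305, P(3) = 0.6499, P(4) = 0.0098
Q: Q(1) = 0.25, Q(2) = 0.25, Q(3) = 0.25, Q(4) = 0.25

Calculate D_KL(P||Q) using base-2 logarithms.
0.9373 bits

D_KL(P||Q) = Σ P(x) log₂(P(x)/Q(x))

Computing term by term:
  P(1)·log₂(P(1)/Q(1)) = 0.0098·log₂(0.0098/0.25) = -0.04580
  P(2)·log₂(P(2)/Q(2)) = 0.3305·log₂(0.3305/0.25) = 0.13310
  P(3)·log₂(P(3)/Q(3)) = 0.6499·log₂(0.6499/0.25) = 0.89575
  P(4)·log₂(P(4)/Q(4)) = 0.0098·log₂(0.0098/0.25) = -0.04580

D_KL(P||Q) = -0.04580 + 0.13310 + 0.89575 - 0.04580 = 0.93725 ≈ 0.9373 bits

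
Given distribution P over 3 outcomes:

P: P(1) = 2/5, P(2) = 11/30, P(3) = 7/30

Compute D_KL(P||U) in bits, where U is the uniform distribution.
0.0356 bits

U(i) = 1/3 for all i

D_KL(P||U) = Σ P(x) log₂(P(x) / (1/3))
           = Σ P(x) log₂(P(x)) + log₂(3)
           = log₂(3) - H(P)

H(P) = -Σ P(x) log₂(P(x)):
  -P(1)·log₂(P(1)) = -(2/5)·log₂(2/5) = 0.52877
  -P(2)·log₂(P(2)) = -(11/30)·log₂(11/30) = 0.53073
  -P(3)·log₂(P(3)) = -(7/30)·log₂(7/30) = 0.48989
H(P) = 0.52877 + 0.53073 + 0.48989 = 1.54939 bits

log₂(3) = 1.58496 bits

D_KL(P||U) = 1.58496 - 1.54939 = 0.03557 ≈ 0.0356 bits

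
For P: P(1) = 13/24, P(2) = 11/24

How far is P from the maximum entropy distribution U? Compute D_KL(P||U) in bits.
0.0050 bits

U(i) = 1/2 for all i

D_KL(P||U) = Σ P(x) log₂(P(x) / (1/2))
           = Σ P(x) log₂(P(x)) + log₂(2)
           = log₂(2) - H(P)

H(P) = -Σ P(x) log₂(P(x)):
  -P(1)·log₂(P(1)) = -(13/24)·log₂(13/24) = 0.47912
  -P(2)·log₂(P(2)) = -(11/24)·log₂(11/24) = 0.51587
H(P) = 0.47912 + 0.51587 = 0.99499 bits

log₂(2) = 1.00000 bits

D_KL(P||U) = 1.00000 - 0.99499 = 0.00501 ≈ 0.0050 bits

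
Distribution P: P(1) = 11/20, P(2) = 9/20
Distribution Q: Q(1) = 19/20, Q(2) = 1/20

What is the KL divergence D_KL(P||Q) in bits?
0.9928 bits

D_KL(P||Q) = Σ P(x) log₂(P(x)/Q(x))

Computing term by term:
  P(1)·log₂(P(1)/Q(1)) = (11/20)·log₂((11/20)/(19/20)) = -0.43367
  P(2)·log₂(P(2)/Q(2)) = (9/20)·log₂((9/20)/(1/20)) = 1.42647

D_KL(P||Q) = -0.43367 + 1.42647 = 0.99280 ≈ 0.9928 bits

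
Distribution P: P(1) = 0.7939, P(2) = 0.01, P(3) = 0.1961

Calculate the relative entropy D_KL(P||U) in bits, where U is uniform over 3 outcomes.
0.7933 bits

U(i) = 1/3 for all i

D_KL(P||U) = Σ P(x) log₂(P(x) / (1/3))
           = Σ P(x) log₂(P(x)) + log₂(3)
           = log₂(3) - H(P)

H(P) = -Σ P(x) log₂(P(x)):
  -P(1)·log₂(P(1)) = -(0.7939)·log₂(0.7939) = 0.26435
  -P(2)·log₂(P(2)) = -(0.01)·log₂(0.01) = 0.06644
  -P(3)·log₂(P(3)) = -(0.1961)·log₂(0.1961) = 0.46090
H(P) = 0.26435 + 0.06644 + 0.46090 = 0.79169 bits

log₂(3) = 1.58496 bits

D_KL(P||U) = 1.58496 - 0.79169 = 0.79327 ≈ 0.7933 bits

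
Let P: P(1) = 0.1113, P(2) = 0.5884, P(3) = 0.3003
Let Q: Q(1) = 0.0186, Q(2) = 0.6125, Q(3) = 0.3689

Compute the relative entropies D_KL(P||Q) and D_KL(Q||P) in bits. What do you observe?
D_KL(P||Q) = 0.1641 bits, D_KL(Q||P) = 0.0970 bits. The two directions give different values (D_KL(P||Q) exceeds D_KL(Q||P) by 0.0671 bits): KL divergence is asymmetric.

D_KL(P||Q) = Σ P(x) log₂(P(x)/Q(x))

Computing term by term:
  P(1)·log₂(P(1)/Q(1)) = 0.1113·log₂(0.1113/0.0186) = 0.28727
  P(2)·log₂(P(2)/Q(2)) = 0.5884·log₂(0.5884/0.6125) = -0.03408
  P(3)·log₂(P(3)/Q(3)) = 0.3003·log₂(0.3003/0.3689) = -0.08914

D_KL(P||Q) = 0.28727 - 0.03408 - 0.08914 = 0.16405 ≈ 0.1641 bits

D_KL(Q||P) = Σ Q(x) log₂(Q(x)/P(x))

Computing term by term:
  Q(1)·log₂(Q(1)/P(1)) = 0.0186·log₂(0.0186/0.1113) = -0.04801
  Q(2)·log₂(Q(2)/P(2)) = 0.6125·log₂(0.6125/0.5884) = 0.03547
  Q(3)·log₂(Q(3)/P(3)) = 0.3689·log₂(0.3689/0.3003) = 0.10950

D_KL(Q||P) = -0.04801 + 0.03547 + 0.10950 = 0.09696 ≈ 0.0970 bits

These are NOT equal (difference: 0.0671 bits). KL divergence is asymmetric: D_KL(P||Q) ≠ D_KL(Q||P) in general.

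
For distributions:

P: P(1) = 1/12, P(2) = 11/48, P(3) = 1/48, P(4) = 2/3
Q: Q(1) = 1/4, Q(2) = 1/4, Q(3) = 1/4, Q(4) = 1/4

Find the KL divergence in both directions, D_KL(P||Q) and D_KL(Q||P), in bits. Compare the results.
D_KL(P||Q) = 0.7078 bits, D_KL(Q||P) = 0.9701 bits. D_KL(Q||P) is larger than D_KL(P||Q) by 0.2623 bits; the two directions differ.

D_KL(P||Q) = Σ P(x) log₂(P(x)/Q(x))

Computing term by term:
  P(1)·log₂(P(1)/Q(1)) = (1/12)·log₂((1/12)/(1/4)) = -0.13208
  P(2)·log₂(P(2)/Q(2)) = (11/48)·log₂((11/48)/(1/4)) = -0.02877
  P(3)·log₂(P(3)/Q(3)) = (1/48)·log₂((1/48)/(1/4)) = -0.07469
  P(4)·log₂(P(4)/Q(4)) = (2/3)·log₂((2/3)/(1/4)) = 0.94336

D_KL(P||Q) = -0.13208 - 0.02877 - 0.07469 + 0.94336 = 0.70782 ≈ 0.7078 bits

D_KL(Q||P) = Σ Q(x) log₂(Q(x)/P(x))

Computing term by term:
  Q(1)·log₂(Q(1)/P(1)) = (1/4)·log₂((1/4)/(1/12)) = 0.39624
  Q(2)·log₂(Q(2)/P(2)) = (1/4)·log₂((1/4)/(11/48)) = 0.03138
  Q(3)·log₂(Q(3)/P(3)) = (1/4)·log₂((1/4)/(1/48)) = 0.89624
  Q(4)·log₂(Q(4)/P(4)) = (1/4)·log₂((1/4)/(2/3)) = -0.35376

D_KL(Q||P) = 0.39624 + 0.03138 + 0.89624 - 0.35376 = 0.97010 ≈ 0.9701 bits

These are NOT equal (difference: 0.2623 bits). KL divergence is asymmetric: D_KL(P||Q) ≠ D_KL(Q||P) in general.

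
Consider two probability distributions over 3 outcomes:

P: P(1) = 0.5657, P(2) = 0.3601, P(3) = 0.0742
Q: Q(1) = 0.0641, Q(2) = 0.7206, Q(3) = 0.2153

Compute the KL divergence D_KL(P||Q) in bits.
1.3028 bits

D_KL(P||Q) = Σ P(x) log₂(P(x)/Q(x))

Computing term by term:
  P(1)·log₂(P(1)/Q(1)) = 0.5657·log₂(0.5657/0.0641) = 1.77723
  P(2)·log₂(P(2)/Q(2)) = 0.3601·log₂(0.3601/0.7206) = -0.36039
  P(3)·log₂(P(3)/Q(3)) = 0.0742·log₂(0.0742/0.2153) = -0.11403

D_KL(P||Q) = 1.77723 - 0.36039 - 0.11403 = 1.30281 ≈ 1.3028 bits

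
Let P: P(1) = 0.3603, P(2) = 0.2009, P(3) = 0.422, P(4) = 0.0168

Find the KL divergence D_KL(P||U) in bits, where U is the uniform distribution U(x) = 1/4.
0.3799 bits

U(i) = 1/4 for all i

D_KL(P||U) = Σ P(x) log₂(P(x) / (1/4))
           = Σ P(x) log₂(P(x)) + log₂(4)
           = log₂(4) - H(P)

H(P) = -Σ P(x) log₂(P(x)):
  -P(1)·log₂(P(1)) = -(0.3603)·log₂(0.3603) = 0.53062
  -P(2)·log₂(P(2)) = -(0.2009)·log₂(0.2009) = 0.46517
  -P(3)·log₂(P(3)) = -(0.422)·log₂(0.422) = 0.52526
  -P(4)·log₂(P(4)) = -(0.0168)·log₂(0.0168) = 0.09904
H(P) = 0.53062 + 0.46517 + 0.52526 + 0.09904 = 1.62009 bits

log₂(4) = 2.00000 bits

D_KL(P||U) = 2.00000 - 1.62009 = 0.37991 ≈ 0.3799 bits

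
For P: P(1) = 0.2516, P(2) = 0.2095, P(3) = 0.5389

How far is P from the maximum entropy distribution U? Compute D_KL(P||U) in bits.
0.1310 bits

U(i) = 1/3 for all i

D_KL(P||U) = Σ P(x) log₂(P(x) / (1/3))
           = Σ P(x) log₂(P(x)) + log₂(3)
           = log₂(3) - H(P)

H(P) = -Σ P(x) log₂(P(x)):
  -P(1)·log₂(P(1)) = -(0.2516)·log₂(0.2516) = 0.50088
  -P(2)·log₂(P(2)) = -(0.2095)·log₂(0.2095) = 0.47242
  -P(3)·log₂(P(3)) = -(0.5389)·log₂(0.5389) = 0.48065
H(P) = 0.50088 + 0.47242 + 0.48065 = 1.45395 bits

log₂(3) = 1.58496 bits

D_KL(P||U) = 1.58496 - 1.45395 = 0.13101 ≈ 0.1310 bits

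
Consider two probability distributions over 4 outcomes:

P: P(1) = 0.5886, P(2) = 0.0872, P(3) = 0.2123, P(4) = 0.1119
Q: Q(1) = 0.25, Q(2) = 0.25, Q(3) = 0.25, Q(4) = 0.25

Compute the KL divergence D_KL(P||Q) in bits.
0.4148 bits

D_KL(P||Q) = Σ P(x) log₂(P(x)/Q(x))

Computing term by term:
  P(1)·log₂(P(1)/Q(1)) = 0.5886·log₂(0.5886/0.25) = 0.72713
  P(2)·log₂(P(2)/Q(2)) = 0.0872·log₂(0.0872/0.25) = -0.13250
  P(3)·log₂(P(3)/Q(3)) = 0.2123·log₂(0.2123/0.25) = -0.05007
  P(4)·log₂(P(4)/Q(4)) = 0.1119·log₂(0.1119/0.25) = -0.12977

D_KL(P||Q) = 0.72713 - 0.13250 - 0.05007 - 0.12977 = 0.41479 ≈ 0.4148 bits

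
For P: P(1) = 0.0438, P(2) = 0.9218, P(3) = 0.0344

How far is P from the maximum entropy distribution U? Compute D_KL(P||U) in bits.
1.1118 bits

U(i) = 1/3 for all i

D_KL(P||U) = Σ P(x) log₂(P(x) / (1/3))
           = Σ P(x) log₂(P(x)) + log₂(3)
           = log₂(3) - H(P)

H(P) = -Σ P(x) log₂(P(x)):
  -P(1)·log₂(P(1)) = -(0.0438)·log₂(0.0438) = 0.19767
  -P(2)·log₂(P(2)) = -(0.9218)·log₂(0.9218) = 0.10829
  -P(3)·log₂(P(3)) = -(0.0344)·log₂(0.0344) = 0.16723
H(P) = 0.19767 + 0.10829 + 0.16723 = 0.47319 bits

log₂(3) = 1.58496 bits

D_KL(P||U) = 1.58496 - 0.47319 = 1.11177 ≈ 1.1118 bits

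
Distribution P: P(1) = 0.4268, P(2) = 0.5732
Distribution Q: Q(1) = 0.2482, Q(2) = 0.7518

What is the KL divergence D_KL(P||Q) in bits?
0.1095 bits

D_KL(P||Q) = Σ P(x) log₂(P(x)/Q(x))

Computing term by term:
  P(1)·log₂(P(1)/Q(1)) = 0.4268·log₂(0.4268/0.2482) = 0.33378
  P(2)·log₂(P(2)/Q(2)) = 0.5732·log₂(0.5732/0.7518) = -0.22430

D_KL(P||Q) = 0.33378 - 0.22430 = 0.10948 ≈ 0.1095 bits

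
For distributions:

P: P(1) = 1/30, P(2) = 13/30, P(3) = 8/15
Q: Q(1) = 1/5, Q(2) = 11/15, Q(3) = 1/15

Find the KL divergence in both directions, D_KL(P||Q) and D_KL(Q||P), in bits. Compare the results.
D_KL(P||Q) = 1.1849 bits, D_KL(Q||P) = 0.8736 bits. D_KL(P||Q) is larger than D_KL(Q||P) by 0.3113 bits; the two directions differ.

D_KL(P||Q) = Σ P(x) log₂(P(x)/Q(x))

Computing term by term:
  P(1)·log₂(P(1)/Q(1)) = (1/30)·log₂((1/30)/(1/5)) = -0.08617
  P(2)·log₂(P(2)/Q(2)) = (13/30)·log₂((13/30)/(11/15)) = -0.32890
  P(3)·log₂(P(3)/Q(3)) = (8/15)·log₂((8/15)/(1/15)) = 1.60000

D_KL(P||Q) = -0.08617 - 0.32890 + 1.60000 = 1.18493 ≈ 1.1849 bits

D_KL(Q||P) = Σ Q(x) log₂(Q(x)/P(x))

Computing term by term:
  Q(1)·log₂(Q(1)/P(1)) = (1/5)·log₂((1/5)/(1/30)) = 0.51699
  Q(2)·log₂(Q(2)/P(2)) = (11/15)·log₂((11/15)/(13/30)) = 0.55659
  Q(3)·log₂(Q(3)/P(3)) = (1/15)·log₂((1/15)/(8/15)) = -0.20000

D_KL(Q||P) = 0.51699 + 0.55659 - 0.20000 = 0.87358 ≈ 0.8736 bits

These are NOT equal (difference: 0.3113 bits). KL divergence is asymmetric: D_KL(P||Q) ≠ D_KL(Q||P) in general.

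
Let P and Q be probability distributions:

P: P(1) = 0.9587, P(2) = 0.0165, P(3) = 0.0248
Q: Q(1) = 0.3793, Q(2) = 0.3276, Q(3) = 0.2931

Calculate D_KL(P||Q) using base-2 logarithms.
1.1230 bits

D_KL(P||Q) = Σ P(x) log₂(P(x)/Q(x))

Computing term by term:
  P(1)·log₂(P(1)/Q(1)) = 0.9587·log₂(0.9587/0.3793) = 1.28249
  P(2)·log₂(P(2)/Q(2)) = 0.0165·log₂(0.0165/0.3276) = -0.07114
  P(3)·log₂(P(3)/Q(3)) = 0.0248·log₂(0.0248/0.2931) = -0.08836

D_KL(P||Q) = 1.28249 - 0.07114 - 0.08836 = 1.12299 ≈ 1.1230 bits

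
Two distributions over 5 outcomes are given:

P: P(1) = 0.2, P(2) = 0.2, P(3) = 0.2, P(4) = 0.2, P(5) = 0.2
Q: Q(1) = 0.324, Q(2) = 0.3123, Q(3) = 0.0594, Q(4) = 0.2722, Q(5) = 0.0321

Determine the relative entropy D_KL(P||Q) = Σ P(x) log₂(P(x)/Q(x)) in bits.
0.5214 bits

D_KL(P||Q) = Σ P(x) log₂(P(x)/Q(x))

Computing term by term:
  P(1)·log₂(P(1)/Q(1)) = 0.2·log₂(0.2/0.324) = -0.13920
  P(2)·log₂(P(2)/Q(2)) = 0.2·log₂(0.2/0.3123) = -0.12859
  P(3)·log₂(P(3)/Q(3)) = 0.2·log₂(0.2/0.0594) = 0.35029
  P(4)·log₂(P(4)/Q(4)) = 0.2·log₂(0.2/0.2722) = -0.08893
  P(5)·log₂(P(5)/Q(5)) = 0.2·log₂(0.2/0.0321) = 0.52787

D_KL(P||Q) = -0.13920 - 0.12859 + 0.35029 - 0.08893 + 0.52787 = 0.52144 ≈ 0.5214 bits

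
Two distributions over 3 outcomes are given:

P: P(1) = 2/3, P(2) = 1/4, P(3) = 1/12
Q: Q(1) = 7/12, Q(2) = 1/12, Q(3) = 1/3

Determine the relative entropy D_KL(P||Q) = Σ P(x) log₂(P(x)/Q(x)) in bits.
0.3580 bits

D_KL(P||Q) = Σ P(x) log₂(P(x)/Q(x))

Computing term by term:
  P(1)·log₂(P(1)/Q(1)) = (2/3)·log₂((2/3)/(7/12)) = 0.12843
  P(2)·log₂(P(2)/Q(2)) = (1/4)·log₂((1/4)/(1/12)) = 0.39624
  P(3)·log₂(P(3)/Q(3)) = (1/12)·log₂((1/12)/(1/3)) = -0.16667

D_KL(P||Q) = 0.12843 + 0.39624 - 0.16667 = 0.35800 ≈ 0.3580 bits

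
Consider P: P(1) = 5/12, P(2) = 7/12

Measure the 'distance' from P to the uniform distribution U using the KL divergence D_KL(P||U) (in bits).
0.0201 bits

U(i) = 1/2 for all i

D_KL(P||U) = Σ P(x) log₂(P(x) / (1/2))
           = Σ P(x) log₂(P(x)) + log₂(2)
           = log₂(2) - H(P)

H(P) = -Σ P(x) log₂(P(x)):
  -P(1)·log₂(P(1)) = -(5/12)·log₂(5/12) = 0.52626
  -P(2)·log₂(P(2)) = -(7/12)·log₂(7/12) = 0.45360
H(P) = 0.52626 + 0.45360 = 0.97986 bits

log₂(2) = 1.00000 bits

D_KL(P||U) = 1.00000 - 0.97986 = 0.02014 ≈ 0.0201 bits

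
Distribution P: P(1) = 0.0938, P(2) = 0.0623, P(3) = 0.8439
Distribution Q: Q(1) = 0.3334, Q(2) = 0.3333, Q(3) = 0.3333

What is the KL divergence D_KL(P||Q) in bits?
0.8087 bits

D_KL(P||Q) = Σ P(x) log₂(P(x)/Q(x))

Computing term by term:
  P(1)·log₂(P(1)/Q(1)) = 0.0938·log₂(0.0938/0.3334) = -0.17162
  P(2)·log₂(P(2)/Q(2)) = 0.0623·log₂(0.0623/0.3333) = -0.15074
  P(3)·log₂(P(3)/Q(3)) = 0.8439·log₂(0.8439/0.3333) = 1.13104

D_KL(P||Q) = -0.17162 - 0.15074 + 1.13104 = 0.80868 ≈ 0.8087 bits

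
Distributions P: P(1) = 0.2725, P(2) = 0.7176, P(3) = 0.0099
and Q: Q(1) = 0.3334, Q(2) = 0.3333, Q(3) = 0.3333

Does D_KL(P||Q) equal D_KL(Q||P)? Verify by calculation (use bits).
D_KL(P||Q) = 0.6644 bits, D_KL(Q||P) = 1.4192 bits. No — D_KL(P||Q) ≠ D_KL(Q||P) for this pair.

D_KL(P||Q) = Σ P(x) log₂(P(x)/Q(x))

Computing term by term:
  P(1)·log₂(P(1)/Q(1)) = 0.2725·log₂(0.2725/0.3334) = -0.07930
  P(2)·log₂(P(2)/Q(2)) = 0.7176·log₂(0.7176/0.3333) = 0.79392
  P(3)·log₂(P(3)/Q(3)) = 0.0099·log₂(0.0099/0.3333) = -0.05023

D_KL(P||Q) = -0.07930 + 0.79392 - 0.05023 = 0.66439 ≈ 0.6644 bits

D_KL(Q||P) = Σ Q(x) log₂(Q(x)/P(x))

Computing term by term:
  Q(1)·log₂(Q(1)/P(1)) = 0.3334·log₂(0.3334/0.2725) = 0.09702
  Q(2)·log₂(Q(2)/P(2)) = 0.3333·log₂(0.3333/0.7176) = -0.36875
  Q(3)·log₂(Q(3)/P(3)) = 0.3333·log₂(0.3333/0.0099) = 1.69091

D_KL(Q||P) = 0.09702 - 0.36875 + 1.69091 = 1.41918 ≈ 1.4192 bits

These are NOT equal (difference: 0.7548 bits). KL divergence is asymmetric: D_KL(P||Q) ≠ D_KL(Q||P) in general.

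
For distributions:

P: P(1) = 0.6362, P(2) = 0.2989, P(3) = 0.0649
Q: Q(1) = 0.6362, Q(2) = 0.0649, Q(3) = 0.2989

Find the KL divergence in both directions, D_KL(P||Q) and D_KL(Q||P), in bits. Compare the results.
D_KL(P||Q) = 0.5156 bits, D_KL(Q||P) = 0.5156 bits. The two directions give exactly the same value for this pair.

D_KL(P||Q) = Σ P(x) log₂(P(x)/Q(x))

Computing term by term:
  P(1)·log₂(P(1)/Q(1)) = 0.6362·log₂(0.6362/0.6362) = 0.00000
  P(2)·log₂(P(2)/Q(2)) = 0.2989·log₂(0.2989/0.0649) = 0.65859
  P(3)·log₂(P(3)/Q(3)) = 0.0649·log₂(0.0649/0.2989) = -0.14300

D_KL(P||Q) = 0.00000 + 0.65859 - 0.14300 = 0.51559 ≈ 0.5156 bits

D_KL(Q||P) = Σ Q(x) log₂(Q(x)/P(x))

Computing term by term:
  Q(1)·log₂(Q(1)/P(1)) = 0.6362·log₂(0.6362/0.6362) = 0.00000
  Q(2)·log₂(Q(2)/P(2)) = 0.0649·log₂(0.0649/0.2989) = -0.14300
  Q(3)·log₂(Q(3)/P(3)) = 0.2989·log₂(0.2989/0.0649) = 0.65859

D_KL(Q||P) = 0.00000 - 0.14300 + 0.65859 = 0.51559 ≈ 0.5156 bits

These ARE equal here. Q is P with outcomes relabeled (Q(2) = P(3), Q(3) = P(2)) by a relabeling that is its own inverse, so the two sums contain exactly the same terms in a different order. This is a special case — KL divergence is not symmetric in general: D_KL(P||Q) ≠ D_KL(Q||P) for most P, Q.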